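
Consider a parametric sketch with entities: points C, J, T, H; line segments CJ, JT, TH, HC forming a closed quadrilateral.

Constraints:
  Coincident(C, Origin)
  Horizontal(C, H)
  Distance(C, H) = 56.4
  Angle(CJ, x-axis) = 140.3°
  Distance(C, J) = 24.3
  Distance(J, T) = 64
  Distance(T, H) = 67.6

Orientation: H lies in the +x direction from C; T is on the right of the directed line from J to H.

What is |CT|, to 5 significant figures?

44.209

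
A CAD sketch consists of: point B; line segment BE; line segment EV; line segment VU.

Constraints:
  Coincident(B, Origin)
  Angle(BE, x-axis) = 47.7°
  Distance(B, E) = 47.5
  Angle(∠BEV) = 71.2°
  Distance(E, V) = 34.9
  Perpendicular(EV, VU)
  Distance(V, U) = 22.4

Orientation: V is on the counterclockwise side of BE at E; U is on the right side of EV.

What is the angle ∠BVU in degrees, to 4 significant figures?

156.5°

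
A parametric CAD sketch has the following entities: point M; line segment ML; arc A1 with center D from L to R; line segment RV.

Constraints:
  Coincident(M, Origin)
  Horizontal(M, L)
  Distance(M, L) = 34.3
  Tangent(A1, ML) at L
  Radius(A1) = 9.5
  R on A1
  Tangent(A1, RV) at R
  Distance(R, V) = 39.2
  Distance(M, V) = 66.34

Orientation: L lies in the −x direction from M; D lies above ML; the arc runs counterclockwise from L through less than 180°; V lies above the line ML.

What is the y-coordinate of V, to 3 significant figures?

48.2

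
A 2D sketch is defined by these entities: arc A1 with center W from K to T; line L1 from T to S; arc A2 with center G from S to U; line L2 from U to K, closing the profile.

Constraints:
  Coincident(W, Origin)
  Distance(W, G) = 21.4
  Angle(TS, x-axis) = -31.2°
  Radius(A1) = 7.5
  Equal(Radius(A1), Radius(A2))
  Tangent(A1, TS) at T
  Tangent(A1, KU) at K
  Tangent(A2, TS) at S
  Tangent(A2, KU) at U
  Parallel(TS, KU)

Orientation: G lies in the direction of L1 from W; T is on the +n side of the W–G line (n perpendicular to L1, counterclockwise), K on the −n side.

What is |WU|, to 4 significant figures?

22.68

The slot axis is L1's direction at -31.2°, so u = (cos -31.2°, sin -31.2°) = (0.8554, -0.5180) and n = (−sin -31.2°, cos -31.2°) = (0.5180, 0.8554). W is at the origin and G lies 21.4 along u from W, so G = 21.4·u = (18.30, -11.09). Tangency of A1 to both parallel lines with radius 7.5 puts T and K at W ± 7.5·n: T = (3.885, 6.415), K = (-3.885, -6.415). Equal radii place S and U the same way about G: S = G + 7.5·n = (22.19, -4.671), U = G − 7.5·n = (14.42, -17.50). Then |WU| = |U − W| = 22.68.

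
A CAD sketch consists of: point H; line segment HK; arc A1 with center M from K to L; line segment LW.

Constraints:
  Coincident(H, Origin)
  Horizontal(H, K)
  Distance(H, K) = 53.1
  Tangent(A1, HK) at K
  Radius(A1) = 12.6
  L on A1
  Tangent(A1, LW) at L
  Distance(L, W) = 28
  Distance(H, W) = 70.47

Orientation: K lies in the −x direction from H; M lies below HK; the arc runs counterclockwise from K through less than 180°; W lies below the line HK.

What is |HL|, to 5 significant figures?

67.117

Checks: |ML| = 12.60 ✓; ∠(ML, LW) = 90.00° ✓; |LW| = 28.00 ✓; |HW| = 70.47 ✓.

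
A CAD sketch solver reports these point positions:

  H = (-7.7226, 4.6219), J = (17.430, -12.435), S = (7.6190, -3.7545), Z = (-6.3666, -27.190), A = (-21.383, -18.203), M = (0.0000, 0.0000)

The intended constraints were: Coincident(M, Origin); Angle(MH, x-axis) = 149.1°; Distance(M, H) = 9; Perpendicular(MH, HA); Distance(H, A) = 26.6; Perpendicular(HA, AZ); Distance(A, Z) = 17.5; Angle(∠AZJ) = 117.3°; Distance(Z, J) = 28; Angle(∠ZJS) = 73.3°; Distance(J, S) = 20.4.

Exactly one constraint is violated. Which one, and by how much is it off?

Distance(J, S) = 20.4 — off by 7.30.

M = (0.00, 0.00) ✓; MH at 149.1° ✓; |MH| = 9.000 ✓; ∠(MH, HA) = 90.00° ✓; |HA| = 26.60 ✓; ∠(HA, AZ) = 90.00° ✓; |AZ| = 17.50 ✓; ∠AZJ = 117.3° ✓; |ZJ| = 28.00 ✓; ∠ZJS = 73.30° ✓; |JS| = 13.10 ✗.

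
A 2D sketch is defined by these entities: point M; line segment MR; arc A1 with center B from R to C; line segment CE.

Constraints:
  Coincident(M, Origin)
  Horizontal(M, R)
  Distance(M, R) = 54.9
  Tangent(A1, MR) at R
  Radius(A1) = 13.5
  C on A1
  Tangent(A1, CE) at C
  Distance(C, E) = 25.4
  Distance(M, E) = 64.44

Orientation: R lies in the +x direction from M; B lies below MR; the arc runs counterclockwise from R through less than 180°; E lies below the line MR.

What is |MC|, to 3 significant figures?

45.4

Checks: M = (0.00, 0.00) ✓; |BC| = 13.50 ✓; ∠(BC, CE) = 90.00° ✓; |CE| = 25.40 ✓; |ME| = 64.44 ✓.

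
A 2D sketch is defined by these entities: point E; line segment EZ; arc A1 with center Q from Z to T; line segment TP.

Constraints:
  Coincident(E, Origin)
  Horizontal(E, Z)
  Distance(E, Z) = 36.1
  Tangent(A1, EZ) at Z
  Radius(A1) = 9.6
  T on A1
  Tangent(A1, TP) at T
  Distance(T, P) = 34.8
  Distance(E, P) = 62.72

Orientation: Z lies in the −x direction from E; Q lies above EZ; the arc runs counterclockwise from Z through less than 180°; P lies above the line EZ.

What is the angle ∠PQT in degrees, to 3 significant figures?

74.6°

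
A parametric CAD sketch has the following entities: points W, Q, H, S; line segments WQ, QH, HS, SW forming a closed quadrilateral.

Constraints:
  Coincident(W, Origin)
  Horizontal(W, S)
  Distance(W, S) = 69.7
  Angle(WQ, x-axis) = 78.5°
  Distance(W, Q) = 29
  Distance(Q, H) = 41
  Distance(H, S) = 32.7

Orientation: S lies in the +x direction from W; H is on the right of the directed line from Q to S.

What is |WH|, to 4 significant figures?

37.10

Checks: W.y = 0.00, S.y = 0.00 ✓; |QH| = 41.00 ✓; |HS| = 32.70 ✓.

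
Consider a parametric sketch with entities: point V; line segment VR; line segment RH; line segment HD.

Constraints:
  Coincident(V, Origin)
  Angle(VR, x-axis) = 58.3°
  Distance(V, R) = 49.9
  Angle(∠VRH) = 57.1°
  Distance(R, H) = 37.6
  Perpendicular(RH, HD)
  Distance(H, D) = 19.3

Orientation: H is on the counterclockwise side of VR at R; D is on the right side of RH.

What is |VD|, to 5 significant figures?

62.091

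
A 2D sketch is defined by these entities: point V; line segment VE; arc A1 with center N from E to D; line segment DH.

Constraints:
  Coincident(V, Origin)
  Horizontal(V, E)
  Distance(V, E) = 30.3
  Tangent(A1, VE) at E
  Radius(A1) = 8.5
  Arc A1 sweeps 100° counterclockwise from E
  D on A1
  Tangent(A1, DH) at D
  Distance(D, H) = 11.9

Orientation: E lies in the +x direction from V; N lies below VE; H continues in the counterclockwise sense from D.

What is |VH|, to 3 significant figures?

32.3

V is at the origin; VE is horizontal with |VE| = 30.3 and E on the +x side, so E = (30.3, 0.00). A1 meets VE tangentially, so NE is at right angles to VE, so N = E + (0, -8.5) = (30.3, -8.50). On A1, E sits at bearing 90° from N; a 100° counterclockwise sweep puts D at bearing 190°, so D = N + 8.5·(cos 190°, sin 190°) = (21.9, -9.98). The tangent condition forces ND to be normal to DH, so DH runs along (−sin 190°, cos 190°); with |DH| = 11.9, H = (24.0, -21.7). Then |VH| = |H − V| = 32.3.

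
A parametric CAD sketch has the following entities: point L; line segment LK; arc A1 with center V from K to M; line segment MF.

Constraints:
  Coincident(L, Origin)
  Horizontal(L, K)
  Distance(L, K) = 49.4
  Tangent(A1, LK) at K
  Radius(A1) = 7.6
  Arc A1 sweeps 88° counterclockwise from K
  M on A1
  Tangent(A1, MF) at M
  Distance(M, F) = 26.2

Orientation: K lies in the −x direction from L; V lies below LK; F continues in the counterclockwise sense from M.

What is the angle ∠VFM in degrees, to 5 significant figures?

16.176°

L is at the origin; L and K share the same y with |LK| = 49.4 and K on the −x side, so K = (-49.400, 0.0000). A1 meets LK tangentially, so VK is at right angles to LK, so V = K + (0, -7.6) = (-49.400, -7.6000). On A1, K sits at bearing 90° from V; an 88° counterclockwise sweep puts M at bearing 178°, so M = V + 7.6·(cos 178°, sin 178°) = (-56.995, -7.3348). A1 meets MF tangentially, so VM is at right angles to MF, so MF runs along (−sin 178°, cos 178°); with |MF| = 26.2, F = (-57.910, -33.519). Then cos ∠VFM = FV·FM / (|FV||FM|), giving 16.176°.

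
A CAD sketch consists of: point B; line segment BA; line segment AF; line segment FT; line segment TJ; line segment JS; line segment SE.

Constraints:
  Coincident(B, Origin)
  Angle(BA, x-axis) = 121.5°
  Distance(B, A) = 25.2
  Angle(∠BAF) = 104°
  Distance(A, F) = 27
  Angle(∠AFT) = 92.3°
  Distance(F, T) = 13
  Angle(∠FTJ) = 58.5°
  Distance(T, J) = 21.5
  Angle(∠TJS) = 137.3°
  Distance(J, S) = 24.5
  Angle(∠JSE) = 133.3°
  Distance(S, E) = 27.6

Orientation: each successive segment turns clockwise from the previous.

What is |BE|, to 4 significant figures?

72.42

B is at the origin; BA runs at 121.5° with length 25.2, so A = (-13.17, 21.49). ∠BAF = 104.0° gives AF at 45.50° from the x-axis; with |AF| = 27.0, F = (5.758, 40.74). ∠AFT = 92.3° gives FT at -42.20° from the x-axis; with |FT| = 13.0, T = (15.39, 32.01). ∠FTJ = 58.5° gives TJ at -163.7° from the x-axis; with |TJ| = 21.5, J = (-5.248, 25.98). ∠TJS = 137.3° gives JS at 153.6° from the x-axis; with |JS| = 24.5, S = (-27.19, 36.87). ∠JSE = 133.3° gives SE at 106.9° from the x-axis; with |SE| = 27.6, E = (-35.22, 63.28). Then |BE| = |E − B| = 72.42.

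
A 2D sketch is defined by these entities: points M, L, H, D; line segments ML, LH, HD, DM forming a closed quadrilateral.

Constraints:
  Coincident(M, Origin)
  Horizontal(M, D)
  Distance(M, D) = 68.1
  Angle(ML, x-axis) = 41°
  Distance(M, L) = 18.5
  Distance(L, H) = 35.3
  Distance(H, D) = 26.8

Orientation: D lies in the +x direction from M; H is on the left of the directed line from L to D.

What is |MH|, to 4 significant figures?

52.08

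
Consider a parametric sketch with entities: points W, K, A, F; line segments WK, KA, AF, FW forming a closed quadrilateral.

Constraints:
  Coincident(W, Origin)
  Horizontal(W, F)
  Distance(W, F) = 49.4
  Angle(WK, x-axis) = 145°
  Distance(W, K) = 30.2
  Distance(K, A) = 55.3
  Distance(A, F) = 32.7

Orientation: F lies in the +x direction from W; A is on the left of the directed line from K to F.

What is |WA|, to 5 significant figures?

39.717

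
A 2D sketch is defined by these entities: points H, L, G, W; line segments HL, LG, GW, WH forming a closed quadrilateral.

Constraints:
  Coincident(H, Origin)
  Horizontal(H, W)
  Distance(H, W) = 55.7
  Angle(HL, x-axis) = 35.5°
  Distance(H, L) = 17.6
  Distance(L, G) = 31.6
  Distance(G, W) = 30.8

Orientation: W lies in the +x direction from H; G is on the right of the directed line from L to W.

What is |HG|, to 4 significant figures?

34.66

Checks: |LG| = 31.60 ✓; |GW| = 30.80 ✓.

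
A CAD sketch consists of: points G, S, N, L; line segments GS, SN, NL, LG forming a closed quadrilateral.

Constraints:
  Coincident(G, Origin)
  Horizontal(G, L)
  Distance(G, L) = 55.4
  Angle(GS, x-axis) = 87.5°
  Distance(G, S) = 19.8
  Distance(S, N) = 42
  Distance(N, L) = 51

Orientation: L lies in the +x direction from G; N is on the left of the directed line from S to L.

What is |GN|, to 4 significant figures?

57.04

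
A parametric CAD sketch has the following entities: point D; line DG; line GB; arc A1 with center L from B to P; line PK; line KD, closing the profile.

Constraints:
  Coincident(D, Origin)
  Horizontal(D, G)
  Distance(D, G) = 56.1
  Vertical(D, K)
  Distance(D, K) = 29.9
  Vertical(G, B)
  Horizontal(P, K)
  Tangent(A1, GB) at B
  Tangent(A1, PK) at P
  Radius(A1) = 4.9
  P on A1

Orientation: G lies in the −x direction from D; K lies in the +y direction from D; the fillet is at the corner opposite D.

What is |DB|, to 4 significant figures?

61.42

D is at the origin; DG is horizontal with |DG| = 56.1 and G on the −x side, so G = (-56.10, 0.000). D and K share the same x with |DK| = 29.9 and K on the +y side, so K = (0.000, 29.90). The virtual corner opposite D is at (-56.10, 29.90). Since A1 is tangent to GB there, LB ⟂ GB and A1 meets PK tangentially, so LP is at right angles to PK, with radius 4.9, so the center L sits 4.9 in from both sides at L = (-51.20, 25.00). That places the tangent points at B = (-56.10, 25.00) on GB and P = (-51.20, 29.90) on PK. Then |DB| = |B − D| = 61.42.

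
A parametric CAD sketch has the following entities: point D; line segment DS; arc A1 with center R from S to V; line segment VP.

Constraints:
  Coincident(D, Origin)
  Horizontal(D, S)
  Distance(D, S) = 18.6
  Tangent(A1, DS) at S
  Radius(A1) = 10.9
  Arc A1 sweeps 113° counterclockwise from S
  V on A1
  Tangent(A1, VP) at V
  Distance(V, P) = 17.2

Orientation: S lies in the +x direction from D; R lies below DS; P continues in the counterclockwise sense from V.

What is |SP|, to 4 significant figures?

31.17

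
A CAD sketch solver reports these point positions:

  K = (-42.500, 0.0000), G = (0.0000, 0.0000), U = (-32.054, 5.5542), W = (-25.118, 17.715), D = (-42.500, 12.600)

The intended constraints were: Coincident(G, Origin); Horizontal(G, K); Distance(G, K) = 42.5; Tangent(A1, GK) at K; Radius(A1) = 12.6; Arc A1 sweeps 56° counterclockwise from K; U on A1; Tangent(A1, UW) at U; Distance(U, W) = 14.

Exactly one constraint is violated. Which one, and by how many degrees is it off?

Tangent(A1, UW) at U — off by 4.30°.

G = (0.00, 0.00) ✓; G.y = 0.00, K.y = 0.00 ✓; |GK| = 42.50 ✓; ∠(DK, KG) = 90.00° ✓; |DK| = 12.60 ✓; bearing(D→U) − bearing(D→K) = 56.00° ✓; |DU| = 12.60 ✓; ∠(DU, UW) = 85.70° ✗; |UW| = 14.00 ✓.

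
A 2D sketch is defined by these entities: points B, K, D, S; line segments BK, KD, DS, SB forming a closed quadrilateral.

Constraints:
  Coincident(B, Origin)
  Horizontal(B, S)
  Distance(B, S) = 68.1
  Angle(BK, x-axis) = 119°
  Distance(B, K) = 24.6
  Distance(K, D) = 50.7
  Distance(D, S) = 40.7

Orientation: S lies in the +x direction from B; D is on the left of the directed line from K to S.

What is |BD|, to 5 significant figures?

47.397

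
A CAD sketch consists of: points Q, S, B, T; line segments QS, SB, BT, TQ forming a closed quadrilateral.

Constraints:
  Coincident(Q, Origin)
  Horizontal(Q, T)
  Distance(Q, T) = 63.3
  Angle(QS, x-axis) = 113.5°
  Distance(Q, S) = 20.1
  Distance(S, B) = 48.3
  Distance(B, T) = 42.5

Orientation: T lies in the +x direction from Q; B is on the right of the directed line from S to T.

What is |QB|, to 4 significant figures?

29.98

Checks: |SB| = 48.30 ✓; |BT| = 42.50 ✓.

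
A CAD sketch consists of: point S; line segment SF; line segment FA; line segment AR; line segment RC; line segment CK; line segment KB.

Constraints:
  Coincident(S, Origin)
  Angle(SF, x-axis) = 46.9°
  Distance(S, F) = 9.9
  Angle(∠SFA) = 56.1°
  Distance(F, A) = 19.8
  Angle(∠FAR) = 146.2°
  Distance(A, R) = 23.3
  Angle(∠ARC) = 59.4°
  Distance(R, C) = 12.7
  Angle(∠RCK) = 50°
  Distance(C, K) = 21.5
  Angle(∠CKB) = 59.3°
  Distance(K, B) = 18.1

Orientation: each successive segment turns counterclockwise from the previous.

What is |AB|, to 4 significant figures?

28.05

∠RCK = 50.0° gives CK at 95.20° from the x-axis; with |CK| = 21.5, K = (-25.49, 14.86). ∠CKB = 59.3° gives KB at -144.1° from the x-axis; with |KB| = 18.1, B = (-40.15, 4.245). Then |AB| = |B − A| = 28.05.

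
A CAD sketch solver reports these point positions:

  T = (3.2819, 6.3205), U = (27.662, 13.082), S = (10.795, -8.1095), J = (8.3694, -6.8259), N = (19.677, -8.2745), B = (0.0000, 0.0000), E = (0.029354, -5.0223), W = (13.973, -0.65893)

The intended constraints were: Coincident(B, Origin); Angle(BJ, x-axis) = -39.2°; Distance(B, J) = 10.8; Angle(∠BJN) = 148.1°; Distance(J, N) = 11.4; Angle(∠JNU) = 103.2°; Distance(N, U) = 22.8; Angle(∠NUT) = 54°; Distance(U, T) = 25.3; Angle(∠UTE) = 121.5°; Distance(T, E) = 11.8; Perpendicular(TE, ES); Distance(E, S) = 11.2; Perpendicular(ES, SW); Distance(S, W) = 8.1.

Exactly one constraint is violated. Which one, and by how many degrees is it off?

Perpendicular(ES, SW) — off by 7.10°.

B = (0.00, 0.00) ✓; BJ at -39.20° ✓; |BJ| = 10.80 ✓; ∠BJN = 148.1° ✓; |JN| = 11.40 ✓; ∠JNU = 103.2° ✓; |NU| = 22.80 ✓; ∠NUT = 54.00° ✓; |UT| = 25.30 ✓; ∠UTE = 121.5° ✓; |TE| = 11.80 ✓; ∠(TE, ES) = 90.00° ✓; |ES| = 11.20 ✓; ∠(ES, SW) = 82.90° ✗; |SW| = 8.100 ✓.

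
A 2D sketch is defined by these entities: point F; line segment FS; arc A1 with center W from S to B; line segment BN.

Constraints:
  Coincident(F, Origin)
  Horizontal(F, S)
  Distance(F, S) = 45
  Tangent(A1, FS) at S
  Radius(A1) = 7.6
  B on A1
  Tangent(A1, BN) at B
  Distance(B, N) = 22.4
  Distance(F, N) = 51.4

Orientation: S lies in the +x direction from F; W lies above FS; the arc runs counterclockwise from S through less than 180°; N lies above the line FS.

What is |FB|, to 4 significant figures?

52.89

F is at the origin; F and S share the same y with |FS| = 45.0 and S on the +x side, so S = (45.00, 0.000). Tangency of A1 to FS means the radius WS is perpendicular to FS, so W = S + (0, 7.6) = (45.00, 7.600). Since WB ⟂ BN (tangency), |WN| = √(7.6² + 22.4²) = 23.65 regardless of where B sits on A1. So N lies on both circle(F, 51.4) and circle(W, 23.65); the above-FS intersection is N = (41.06, 30.92). B is the foot of the tangent from N: B = (51.69, 11.21).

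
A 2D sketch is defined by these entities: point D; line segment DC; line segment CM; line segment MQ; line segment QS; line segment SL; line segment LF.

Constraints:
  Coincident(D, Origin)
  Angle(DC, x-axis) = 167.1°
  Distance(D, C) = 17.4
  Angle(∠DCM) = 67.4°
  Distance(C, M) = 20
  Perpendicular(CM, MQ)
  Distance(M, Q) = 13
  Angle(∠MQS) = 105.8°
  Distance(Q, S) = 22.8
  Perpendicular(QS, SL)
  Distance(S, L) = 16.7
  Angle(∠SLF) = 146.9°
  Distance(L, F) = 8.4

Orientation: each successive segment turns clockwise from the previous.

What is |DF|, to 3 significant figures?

23.5

The perpendicularity gives SL at right angles to QS, so SL runs at 160°; with |SL| = 16.7, L = (-18.2, -3.22). ∠SLF = 146.9° gives LF at 127° from the x-axis; with |LF| = 8.4, F = (-23.3, 3.47). Then |DF| = |F − D| = 23.5.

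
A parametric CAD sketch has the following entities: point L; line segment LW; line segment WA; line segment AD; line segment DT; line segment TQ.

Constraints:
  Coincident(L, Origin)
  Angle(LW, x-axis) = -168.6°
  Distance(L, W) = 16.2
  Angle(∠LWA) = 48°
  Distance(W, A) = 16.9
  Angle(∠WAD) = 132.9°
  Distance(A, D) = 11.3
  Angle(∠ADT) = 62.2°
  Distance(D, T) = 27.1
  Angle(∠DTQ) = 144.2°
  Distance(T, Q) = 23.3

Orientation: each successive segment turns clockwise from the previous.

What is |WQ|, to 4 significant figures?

24.42

∠ADT = 62.2° gives DT at -105.5° from the x-axis; with |DT| = 27.1, T = (-3.479, -12.36). ∠DTQ = 144.2° gives TQ at -141.3° from the x-axis; with |TQ| = 23.3, Q = (-21.66, -26.93). Then |WQ| = |Q − W| = 24.42.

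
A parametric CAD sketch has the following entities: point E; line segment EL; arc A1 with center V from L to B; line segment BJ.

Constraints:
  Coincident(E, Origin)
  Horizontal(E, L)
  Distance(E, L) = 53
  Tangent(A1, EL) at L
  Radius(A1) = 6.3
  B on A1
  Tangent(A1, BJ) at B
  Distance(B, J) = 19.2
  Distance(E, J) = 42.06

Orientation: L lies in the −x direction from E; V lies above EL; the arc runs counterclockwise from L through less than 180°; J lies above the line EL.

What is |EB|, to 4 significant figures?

47.76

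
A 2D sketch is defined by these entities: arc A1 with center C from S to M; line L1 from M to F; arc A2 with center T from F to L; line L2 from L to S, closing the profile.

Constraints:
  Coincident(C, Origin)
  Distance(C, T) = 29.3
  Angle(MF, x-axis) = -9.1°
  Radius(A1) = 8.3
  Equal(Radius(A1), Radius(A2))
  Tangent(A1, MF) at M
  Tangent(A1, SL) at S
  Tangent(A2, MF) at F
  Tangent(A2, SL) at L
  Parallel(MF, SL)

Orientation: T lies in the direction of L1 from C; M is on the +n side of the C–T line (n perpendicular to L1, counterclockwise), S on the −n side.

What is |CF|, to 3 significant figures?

30.5

The slot axis is L1's direction at -9.1°, so u = (cos -9.1°, sin -9.1°) = (0.987, -0.158) and n = (−sin -9.1°, cos -9.1°) = (0.158, 0.987). C is at the origin and T lies 29.3 along u from C, so T = 29.3·u = (28.9, -4.63). Tangency of A1 to both parallel lines with radius 8.3 puts M and S at C ± 8.3·n: M = (1.31, 8.20), S = (-1.31, -8.20). Equal radii place F and L the same way about T: F = T + 8.3·n = (30.2, 3.56), L = T − 8.3·n = (27.6, -12.8). Then |CF| = |F − C| = 30.5.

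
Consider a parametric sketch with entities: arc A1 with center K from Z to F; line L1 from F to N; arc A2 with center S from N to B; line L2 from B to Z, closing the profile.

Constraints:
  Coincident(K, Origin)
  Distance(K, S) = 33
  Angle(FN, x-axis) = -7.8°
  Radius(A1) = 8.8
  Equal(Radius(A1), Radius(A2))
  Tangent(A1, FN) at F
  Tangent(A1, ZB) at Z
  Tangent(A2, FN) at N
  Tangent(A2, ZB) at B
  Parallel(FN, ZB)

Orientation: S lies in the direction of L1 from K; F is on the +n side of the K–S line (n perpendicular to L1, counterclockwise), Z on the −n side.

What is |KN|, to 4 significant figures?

34.15

Tangency of A1 to both parallel lines with radius 8.8 puts F and Z at K ± 8.8·n: F = (1.194, 8.719), Z = (-1.194, -8.719). Equal radii place N and B the same way about S: N = S + 8.8·n = (33.89, 4.240), B = S − 8.8·n = (31.50, -13.20). Then |KN| = |N − K| = 34.15.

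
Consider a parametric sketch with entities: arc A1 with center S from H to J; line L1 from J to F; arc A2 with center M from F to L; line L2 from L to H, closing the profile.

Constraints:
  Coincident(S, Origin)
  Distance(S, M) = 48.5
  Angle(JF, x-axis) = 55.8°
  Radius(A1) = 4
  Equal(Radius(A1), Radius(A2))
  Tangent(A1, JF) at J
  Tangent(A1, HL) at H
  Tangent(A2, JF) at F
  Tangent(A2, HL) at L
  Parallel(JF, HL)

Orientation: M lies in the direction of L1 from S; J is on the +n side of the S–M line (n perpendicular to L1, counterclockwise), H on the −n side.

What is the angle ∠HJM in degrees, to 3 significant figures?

85.3°

The slot axis is L1's direction at 55.8°, so u = (cos 55.8°, sin 55.8°) = (0.562, 0.827) and n = (−sin 55.8°, cos 55.8°) = (-0.827, 0.562). S is at the origin and M lies 48.5 along u from S, so M = 48.5·u = (27.3, 40.1). Tangency of A1 to both parallel lines with radius 4.0 puts J and H at S ± 4.0·n: J = (-3.31, 2.25), H = (3.31, -2.25). Then cos ∠HJM = JH·JM / (|JH||JM|), giving 85.3°.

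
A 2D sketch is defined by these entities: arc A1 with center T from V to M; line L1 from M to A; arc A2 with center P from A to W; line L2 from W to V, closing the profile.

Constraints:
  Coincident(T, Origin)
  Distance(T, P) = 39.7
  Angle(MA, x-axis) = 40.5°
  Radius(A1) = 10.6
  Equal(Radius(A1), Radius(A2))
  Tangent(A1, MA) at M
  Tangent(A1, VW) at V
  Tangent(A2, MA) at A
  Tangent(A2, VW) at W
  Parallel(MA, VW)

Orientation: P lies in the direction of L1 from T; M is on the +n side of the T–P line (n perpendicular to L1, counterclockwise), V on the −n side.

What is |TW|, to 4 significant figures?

41.09

Tangency of A1 to both parallel lines with radius 10.6 puts M and V at T ± 10.6·n: M = (-6.884, 8.060), V = (6.884, -8.060). Equal radii place A and W the same way about P: A = P + 10.6·n = (23.30, 33.84), W = P − 10.6·n = (37.07, 17.72). Then |TW| = |W − T| = 41.09.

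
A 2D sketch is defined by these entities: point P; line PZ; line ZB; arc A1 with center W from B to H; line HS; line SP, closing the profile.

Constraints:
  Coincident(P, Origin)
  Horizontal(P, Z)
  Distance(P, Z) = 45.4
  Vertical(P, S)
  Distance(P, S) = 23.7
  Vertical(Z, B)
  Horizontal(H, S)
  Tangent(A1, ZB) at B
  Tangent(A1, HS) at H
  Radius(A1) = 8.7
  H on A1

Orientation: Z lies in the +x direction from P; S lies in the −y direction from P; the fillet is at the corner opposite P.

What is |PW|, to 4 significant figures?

39.65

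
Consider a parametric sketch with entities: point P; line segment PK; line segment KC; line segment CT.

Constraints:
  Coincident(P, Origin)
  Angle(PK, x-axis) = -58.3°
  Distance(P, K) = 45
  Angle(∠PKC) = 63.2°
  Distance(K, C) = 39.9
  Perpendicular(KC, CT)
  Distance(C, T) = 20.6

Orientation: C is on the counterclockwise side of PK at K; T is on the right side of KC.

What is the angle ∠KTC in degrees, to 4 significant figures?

62.69°

P is at the origin; PK runs at -58.3° with length 45.0, so K = 45.0·(cos -58.3°, sin -58.3°) = (23.65, -38.29). ∠PKC = 63.2°, so KC runs at -58.3° + (180° − 63.2°) = 58.50° from the x-axis; with |KC| = 39.9, C = K + 39.9·(cos 58.50°, sin 58.50°) = (44.49, -4.266). The perpendicularity gives CT at right angles to KC; with |CT| = 20.6 on the right of KC, T = C + 20.6·(0.8526, -0.5225) = (62.06, -15.03). Then cos ∠KTC = TK·TC / (|TK||TC|), giving 62.69°.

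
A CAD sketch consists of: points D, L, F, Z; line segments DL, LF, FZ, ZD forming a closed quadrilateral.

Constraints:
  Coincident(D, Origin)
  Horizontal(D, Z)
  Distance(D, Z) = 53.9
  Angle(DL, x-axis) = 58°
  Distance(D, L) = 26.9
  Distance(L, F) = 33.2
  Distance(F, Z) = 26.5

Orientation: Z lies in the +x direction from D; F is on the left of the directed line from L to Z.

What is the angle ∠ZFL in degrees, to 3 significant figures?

99.4°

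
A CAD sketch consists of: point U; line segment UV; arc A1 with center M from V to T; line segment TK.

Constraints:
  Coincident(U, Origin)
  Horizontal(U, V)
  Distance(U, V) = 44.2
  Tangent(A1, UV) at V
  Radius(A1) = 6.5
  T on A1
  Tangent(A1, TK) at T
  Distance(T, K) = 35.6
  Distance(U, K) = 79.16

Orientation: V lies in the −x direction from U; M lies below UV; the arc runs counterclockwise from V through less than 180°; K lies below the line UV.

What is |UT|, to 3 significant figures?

48.6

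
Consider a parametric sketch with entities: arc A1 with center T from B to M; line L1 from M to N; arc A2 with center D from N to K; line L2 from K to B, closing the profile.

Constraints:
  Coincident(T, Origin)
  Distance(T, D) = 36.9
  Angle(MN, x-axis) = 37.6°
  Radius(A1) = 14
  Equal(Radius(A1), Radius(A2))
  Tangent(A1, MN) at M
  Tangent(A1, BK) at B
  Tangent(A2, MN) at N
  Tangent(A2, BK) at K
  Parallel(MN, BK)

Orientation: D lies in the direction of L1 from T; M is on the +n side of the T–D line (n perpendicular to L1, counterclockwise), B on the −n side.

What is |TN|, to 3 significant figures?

39.5

The slot axis is L1's direction at 37.6°, so u = (cos 37.6°, sin 37.6°) = (0.792, 0.610) and n = (−sin 37.6°, cos 37.6°) = (-0.610, 0.792). T is at the origin and D lies 36.9 along u from T, so D = 36.9·u = (29.2, 22.5). Tangency of A1 to both parallel lines with radius 14.0 puts M and B at T ± 14.0·n: M = (-8.54, 11.1), B = (8.54, -11.1). Equal radii place N and K the same way about D: N = D + 14.0·n = (20.7, 33.6), K = D − 14.0·n = (37.8, 11.4). Then |TN| = |N − T| = 39.5.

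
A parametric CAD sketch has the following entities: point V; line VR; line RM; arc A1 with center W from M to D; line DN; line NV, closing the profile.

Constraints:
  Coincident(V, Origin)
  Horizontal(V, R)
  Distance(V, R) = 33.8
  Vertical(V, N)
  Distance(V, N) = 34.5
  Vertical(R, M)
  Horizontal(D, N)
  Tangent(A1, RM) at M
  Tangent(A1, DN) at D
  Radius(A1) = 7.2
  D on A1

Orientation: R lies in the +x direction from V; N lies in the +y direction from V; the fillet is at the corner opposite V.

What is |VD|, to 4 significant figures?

43.56

The virtual corner opposite V is at (33.80, 34.50). Tangency of A1 to RM means the radius WM is perpendicular to RM and A1 meets DN tangentially, so WD is at right angles to DN, with radius 7.2, so the center W sits 7.2 in from both sides at W = (26.60, 27.30). That places the tangent points at M = (33.80, 27.30) on RM and D = (26.60, 34.50) on DN. Then |VD| = |D − V| = 43.56.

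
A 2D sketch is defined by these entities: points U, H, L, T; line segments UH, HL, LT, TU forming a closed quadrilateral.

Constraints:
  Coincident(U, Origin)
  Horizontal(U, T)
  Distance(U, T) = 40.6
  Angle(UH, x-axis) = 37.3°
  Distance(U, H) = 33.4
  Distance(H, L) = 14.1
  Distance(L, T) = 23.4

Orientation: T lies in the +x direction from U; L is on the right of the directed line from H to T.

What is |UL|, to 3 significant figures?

20.6

U is at the origin; UT is horizontal with |UT| = 40.6 and T in +x, so T = (40.6, 0). UH runs at 37.3° with |UH| = 33.4, so H = (26.6, 20.2). L is determined by |HL| = 14.1 and |LT| = 23.4 together: it lies at the intersection of circle(H, 14.1) and circle(T, 23.4). With |HT| = 24.6, the foot of the radical line on HT is 5.23 from H and the perpendicular offset is √(14.1² − 5.23²) = 13.1. Taking the right-of-HT solution: L = (18.8, 8.48).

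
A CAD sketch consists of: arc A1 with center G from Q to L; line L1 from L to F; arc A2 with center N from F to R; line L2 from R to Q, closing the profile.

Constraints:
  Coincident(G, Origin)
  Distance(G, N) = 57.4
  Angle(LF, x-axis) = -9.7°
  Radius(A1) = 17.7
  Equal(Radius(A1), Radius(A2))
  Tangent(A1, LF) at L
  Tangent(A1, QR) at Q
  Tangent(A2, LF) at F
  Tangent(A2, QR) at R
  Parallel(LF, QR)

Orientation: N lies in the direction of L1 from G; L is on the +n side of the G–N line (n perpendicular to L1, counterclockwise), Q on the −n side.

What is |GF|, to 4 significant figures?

60.07

Tangency of A1 to both parallel lines with radius 17.7 puts L and Q at G ± 17.7·n: L = (2.982, 17.45), Q = (-2.982, -17.45). Equal radii place F and R the same way about N: F = N + 17.7·n = (59.56, 7.776), R = N − 17.7·n = (53.60, -27.12). Then |GF| = |F − G| = 60.07.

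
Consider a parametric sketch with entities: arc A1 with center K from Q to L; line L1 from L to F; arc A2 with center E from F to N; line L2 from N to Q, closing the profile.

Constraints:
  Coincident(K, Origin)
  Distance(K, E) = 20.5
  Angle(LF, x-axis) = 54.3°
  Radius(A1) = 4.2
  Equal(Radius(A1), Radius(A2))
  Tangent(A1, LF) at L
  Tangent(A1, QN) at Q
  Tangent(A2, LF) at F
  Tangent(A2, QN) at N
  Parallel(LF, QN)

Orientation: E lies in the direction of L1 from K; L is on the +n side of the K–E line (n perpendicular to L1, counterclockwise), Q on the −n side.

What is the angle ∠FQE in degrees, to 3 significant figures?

10.7°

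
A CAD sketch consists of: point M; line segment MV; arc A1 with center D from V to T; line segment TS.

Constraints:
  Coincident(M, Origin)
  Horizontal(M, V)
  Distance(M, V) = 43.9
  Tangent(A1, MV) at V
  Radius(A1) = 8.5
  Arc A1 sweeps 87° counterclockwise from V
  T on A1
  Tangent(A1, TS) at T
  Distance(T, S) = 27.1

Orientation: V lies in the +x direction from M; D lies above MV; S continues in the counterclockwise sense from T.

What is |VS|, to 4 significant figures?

36.49

On A1, V sits at bearing -90° from D; an 87° counterclockwise sweep puts T at bearing -3°, so T = D + 8.5·(cos -3°, sin -3°) = (52.39, 8.055). Since A1 is tangent to TS there, DT ⟂ TS, so TS runs along (−sin -3°, cos -3°); with |TS| = 27.1, S = (53.81, 35.12). Then |VS| = |S − V| = 36.49.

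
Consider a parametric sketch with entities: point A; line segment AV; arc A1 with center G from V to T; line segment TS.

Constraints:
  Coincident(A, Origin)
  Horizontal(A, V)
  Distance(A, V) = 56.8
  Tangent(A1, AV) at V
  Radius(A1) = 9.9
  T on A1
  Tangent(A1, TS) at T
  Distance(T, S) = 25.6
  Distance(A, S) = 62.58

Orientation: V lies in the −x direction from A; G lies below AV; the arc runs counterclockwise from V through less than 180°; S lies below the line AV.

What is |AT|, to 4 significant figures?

66.82

Checks: ∠(GV, VA) = 90.00° ✓; |GT| = 9.900 ✓; ∠(GT, TS) = 90.00° ✓; |TS| = 25.60 ✓; |AS| = 62.58 ✓.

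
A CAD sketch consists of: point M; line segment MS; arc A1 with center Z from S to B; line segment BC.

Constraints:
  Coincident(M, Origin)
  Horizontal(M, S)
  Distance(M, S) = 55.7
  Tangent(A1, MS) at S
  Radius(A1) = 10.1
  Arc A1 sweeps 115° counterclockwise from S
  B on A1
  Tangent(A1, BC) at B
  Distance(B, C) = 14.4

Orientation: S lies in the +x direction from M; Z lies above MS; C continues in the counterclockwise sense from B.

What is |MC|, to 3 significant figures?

64.8

M is at the origin; M and S share the same y with |MS| = 55.7 and S on the +x side, so S = (55.7, 0.00). Since A1 is tangent to MS there, ZS ⟂ MS, so Z = S + (0, 10.1) = (55.7, 10.1). On A1, S sits at bearing -90° from Z; a 115° counterclockwise sweep puts B at bearing 25°, so B = Z + 10.1·(cos 25°, sin 25°) = (64.9, 14.4). Since A1 is tangent to BC there, ZB ⟂ BC, so BC runs along (−sin 25°, cos 25°); with |BC| = 14.4, C = (58.8, 27.4). Then |MC| = |C − M| = 64.8.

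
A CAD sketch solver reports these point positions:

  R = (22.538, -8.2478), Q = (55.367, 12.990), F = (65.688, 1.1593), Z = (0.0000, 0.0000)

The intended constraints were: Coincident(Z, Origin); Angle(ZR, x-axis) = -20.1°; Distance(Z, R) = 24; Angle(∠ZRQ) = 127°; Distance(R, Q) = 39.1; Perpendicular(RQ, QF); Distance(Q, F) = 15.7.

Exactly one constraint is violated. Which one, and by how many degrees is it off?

Perpendicular(RQ, QF) — off by 8.20°.

Z = (0.00, 0.00) ✓; ZR at -20.10° ✓; |ZR| = 24.00 ✓; ∠ZRQ = 127.0° ✓; |RQ| = 39.10 ✓; ∠(RQ, QF) = 81.80° ✗; |QF| = 15.70 ✓.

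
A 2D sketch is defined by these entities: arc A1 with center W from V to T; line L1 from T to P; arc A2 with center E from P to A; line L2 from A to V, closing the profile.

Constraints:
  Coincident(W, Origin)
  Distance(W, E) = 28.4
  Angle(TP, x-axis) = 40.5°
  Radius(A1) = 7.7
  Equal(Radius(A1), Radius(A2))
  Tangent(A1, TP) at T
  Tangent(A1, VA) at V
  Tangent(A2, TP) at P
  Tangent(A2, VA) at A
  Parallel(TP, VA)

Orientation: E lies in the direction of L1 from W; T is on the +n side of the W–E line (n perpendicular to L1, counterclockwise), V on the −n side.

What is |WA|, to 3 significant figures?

29.4

Tangency of A1 to both parallel lines with radius 7.7 puts T and V at W ± 7.7·n: T = (-5.00, 5.86), V = (5.00, -5.86). Equal radii place P and A the same way about E: P = E + 7.7·n = (16.6, 24.3), A = E − 7.7·n = (26.6, 12.6). Then |WA| = |A − W| = 29.4.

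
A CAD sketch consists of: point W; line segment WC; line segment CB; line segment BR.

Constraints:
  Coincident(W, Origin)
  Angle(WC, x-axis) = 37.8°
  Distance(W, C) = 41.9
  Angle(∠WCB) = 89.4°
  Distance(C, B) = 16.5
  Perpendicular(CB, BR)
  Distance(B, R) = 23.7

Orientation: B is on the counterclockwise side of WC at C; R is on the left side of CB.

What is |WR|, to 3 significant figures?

24.3

W is at the origin; WC runs at 37.8° with length 41.9, so C = 41.9·(cos 37.8°, sin 37.8°) = (33.1, 25.7). ∠WCB = 89.4°, so CB runs at 37.8° + (180° − 89.4°) = 128° from the x-axis; with |CB| = 16.5, B = C + 16.5·(cos 128°, sin 128°) = (22.9, 38.6). CB ⟂ BR; with |BR| = 23.7 on the left of CB, R = B + 23.7·(-0.784, -0.621) = (4.29, 23.9). Then |WR| = |R − W| = 24.3.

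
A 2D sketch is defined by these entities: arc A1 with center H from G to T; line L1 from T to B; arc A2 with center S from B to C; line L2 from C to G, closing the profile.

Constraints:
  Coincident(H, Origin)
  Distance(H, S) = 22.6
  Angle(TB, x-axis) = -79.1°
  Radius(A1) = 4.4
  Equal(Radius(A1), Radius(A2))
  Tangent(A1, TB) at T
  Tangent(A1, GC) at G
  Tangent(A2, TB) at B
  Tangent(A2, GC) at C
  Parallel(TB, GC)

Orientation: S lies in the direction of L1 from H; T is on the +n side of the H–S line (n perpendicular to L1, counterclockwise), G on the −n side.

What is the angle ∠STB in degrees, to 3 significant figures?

11.0°

The slot axis is L1's direction at -79.1°, so u = (cos -79.1°, sin -79.1°) = (0.189, -0.982) and n = (−sin -79.1°, cos -79.1°) = (0.982, 0.189). H is at the origin and S lies 22.6 along u from H, so S = 22.6·u = (4.27, -22.2). Tangency of A1 to both parallel lines with radius 4.4 puts T and G at H ± 4.4·n: T = (4.32, 0.832), G = (-4.32, -0.832). Equal radii place B and C the same way about S: B = S + 4.4·n = (8.59, -21.4), C = S − 4.4·n = (-0.0471, -23.0). Then cos ∠STB = TS·TB / (|TS||TB|), giving 11.0°.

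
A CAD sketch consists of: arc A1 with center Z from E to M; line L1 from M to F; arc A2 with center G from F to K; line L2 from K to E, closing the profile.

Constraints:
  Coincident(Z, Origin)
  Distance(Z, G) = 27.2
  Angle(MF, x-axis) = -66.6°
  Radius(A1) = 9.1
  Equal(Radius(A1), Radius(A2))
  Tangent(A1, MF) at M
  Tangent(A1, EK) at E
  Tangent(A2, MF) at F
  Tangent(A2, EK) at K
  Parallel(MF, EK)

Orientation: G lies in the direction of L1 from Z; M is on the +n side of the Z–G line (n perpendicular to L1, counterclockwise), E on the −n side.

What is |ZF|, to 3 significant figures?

28.7

Tangency of A1 to both parallel lines with radius 9.1 puts M and E at Z ± 9.1·n: M = (8.35, 3.61), E = (-8.35, -3.61). Equal radii place F and K the same way about G: F = G + 9.1·n = (19.2, -21.3), K = G − 9.1·n = (2.45, -28.6). Then |ZF| = |F − Z| = 28.7.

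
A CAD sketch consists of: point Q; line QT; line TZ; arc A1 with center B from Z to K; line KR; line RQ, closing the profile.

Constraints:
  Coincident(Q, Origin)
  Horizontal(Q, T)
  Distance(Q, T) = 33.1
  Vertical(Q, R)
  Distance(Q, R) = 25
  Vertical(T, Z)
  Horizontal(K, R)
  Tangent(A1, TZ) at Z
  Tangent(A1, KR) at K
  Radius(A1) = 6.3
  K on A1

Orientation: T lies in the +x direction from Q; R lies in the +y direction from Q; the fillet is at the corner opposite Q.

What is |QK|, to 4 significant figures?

36.65

Q is at the origin; QT is horizontal with |QT| = 33.1 and T on the +x side, so T = (33.10, 0.000). QR is vertical with |QR| = 25.0 and R on the +y side, so R = (0.000, 25.00). The virtual corner opposite Q is at (33.10, 25.00). A1 meets TZ tangentially, so BZ is at right angles to TZ and tangency of A1 to KR means the radius BK is perpendicular to KR, with radius 6.3, so the center B sits 6.3 in from both sides at B = (26.80, 18.70). That places the tangent points at Z = (33.10, 18.70) on TZ and K = (26.80, 25.00) on KR. Then |QK| = |K − Q| = 36.65.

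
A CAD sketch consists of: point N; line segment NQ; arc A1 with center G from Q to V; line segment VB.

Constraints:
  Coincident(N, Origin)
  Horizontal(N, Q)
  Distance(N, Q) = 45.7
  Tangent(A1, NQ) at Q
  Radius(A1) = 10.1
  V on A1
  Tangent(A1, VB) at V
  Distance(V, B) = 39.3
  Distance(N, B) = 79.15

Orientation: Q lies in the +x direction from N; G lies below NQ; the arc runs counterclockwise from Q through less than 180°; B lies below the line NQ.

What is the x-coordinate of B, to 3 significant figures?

64.3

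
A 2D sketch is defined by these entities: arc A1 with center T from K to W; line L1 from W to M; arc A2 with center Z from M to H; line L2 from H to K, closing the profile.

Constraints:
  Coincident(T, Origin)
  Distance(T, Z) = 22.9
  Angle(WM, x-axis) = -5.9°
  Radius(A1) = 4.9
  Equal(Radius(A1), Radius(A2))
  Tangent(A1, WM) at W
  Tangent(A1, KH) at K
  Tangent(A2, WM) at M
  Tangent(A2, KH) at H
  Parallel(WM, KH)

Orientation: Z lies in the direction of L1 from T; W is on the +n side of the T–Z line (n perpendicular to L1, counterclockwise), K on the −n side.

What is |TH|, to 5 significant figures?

23.418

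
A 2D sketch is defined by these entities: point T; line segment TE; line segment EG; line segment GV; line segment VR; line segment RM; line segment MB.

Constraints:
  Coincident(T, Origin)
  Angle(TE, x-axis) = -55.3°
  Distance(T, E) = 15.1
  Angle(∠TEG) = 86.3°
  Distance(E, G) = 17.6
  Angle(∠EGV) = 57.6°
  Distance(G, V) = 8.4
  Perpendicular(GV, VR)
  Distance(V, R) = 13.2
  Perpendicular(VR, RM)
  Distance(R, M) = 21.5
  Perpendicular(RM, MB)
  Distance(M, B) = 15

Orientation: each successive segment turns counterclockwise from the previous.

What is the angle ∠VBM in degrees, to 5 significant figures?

85.214°

T is at the origin; TE runs at -55.3° with length 15.1, so E = (8.5961, -12.414). ∠TEG = 86.3° gives EG at 38.400° from the x-axis; with |EG| = 17.6, G = (22.389, -1.4822). ∠EGV = 57.6° gives GV at 160.80° from the x-axis; with |GV| = 8.4, V = (14.456, 1.2803). The perpendicularity gives VR at right angles to GV, so VR runs at -109.20°; with |VR| = 13.2, R = (10.115, -11.185). VR is perpendicular to RM, so RM runs at -19.200°; with |RM| = 21.5, M = (30.419, -18.256). RM is perpendicular to MB, so MB runs at 70.800°; with |MB| = 15.0, B = (35.352, -4.0904). Then cos ∠VBM = BV·BM / (|BV||BM|), giving 85.214°.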